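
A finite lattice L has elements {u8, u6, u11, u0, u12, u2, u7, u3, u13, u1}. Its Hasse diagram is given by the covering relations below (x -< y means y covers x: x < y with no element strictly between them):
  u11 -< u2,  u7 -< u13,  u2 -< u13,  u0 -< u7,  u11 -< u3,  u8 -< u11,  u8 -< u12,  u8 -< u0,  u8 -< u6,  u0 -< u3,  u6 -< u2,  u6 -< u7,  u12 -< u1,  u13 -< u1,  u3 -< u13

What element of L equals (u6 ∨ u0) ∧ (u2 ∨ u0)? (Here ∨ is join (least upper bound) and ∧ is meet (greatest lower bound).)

u7

u6 ∨ u0 = u7
u2 ∨ u0 = u13
u7 ∧ u13 = u7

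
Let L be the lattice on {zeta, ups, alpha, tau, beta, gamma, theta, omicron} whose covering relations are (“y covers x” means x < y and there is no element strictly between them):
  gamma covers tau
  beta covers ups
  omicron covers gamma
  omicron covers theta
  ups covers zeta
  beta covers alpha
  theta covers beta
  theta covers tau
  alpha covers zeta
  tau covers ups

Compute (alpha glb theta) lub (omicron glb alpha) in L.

alpha

alpha ∧ theta = alpha
omicron ∧ alpha = alpha
alpha ∨ alpha = alpha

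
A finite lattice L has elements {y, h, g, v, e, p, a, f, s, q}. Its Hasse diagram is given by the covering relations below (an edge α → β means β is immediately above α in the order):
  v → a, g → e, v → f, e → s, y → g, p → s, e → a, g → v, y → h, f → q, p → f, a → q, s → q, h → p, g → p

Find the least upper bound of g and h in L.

p

Common upper bounds of {g, h}: f, p, q, s.
The least among these is p.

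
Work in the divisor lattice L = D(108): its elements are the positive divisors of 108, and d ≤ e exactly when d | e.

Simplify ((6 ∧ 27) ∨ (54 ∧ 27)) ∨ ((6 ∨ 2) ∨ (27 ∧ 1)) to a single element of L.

6 ∧ 27 = 3
54 ∧ 27 = 27
3 ∨ 27 = 27
6 ∨ 2 = 6
27 ∧ 1 = 1
6 ∨ 1 = 6
27 ∨ 6 = 54

54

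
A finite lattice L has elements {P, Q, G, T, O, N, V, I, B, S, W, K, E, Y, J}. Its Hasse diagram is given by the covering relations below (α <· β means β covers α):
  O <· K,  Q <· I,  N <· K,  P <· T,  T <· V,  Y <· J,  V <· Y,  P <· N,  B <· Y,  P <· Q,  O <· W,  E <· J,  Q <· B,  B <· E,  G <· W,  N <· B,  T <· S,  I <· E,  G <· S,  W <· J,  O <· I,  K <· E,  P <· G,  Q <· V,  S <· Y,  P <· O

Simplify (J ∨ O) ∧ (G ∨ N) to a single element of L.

J ∨ O = J
G ∨ N = Y
J ∧ Y = Y

Y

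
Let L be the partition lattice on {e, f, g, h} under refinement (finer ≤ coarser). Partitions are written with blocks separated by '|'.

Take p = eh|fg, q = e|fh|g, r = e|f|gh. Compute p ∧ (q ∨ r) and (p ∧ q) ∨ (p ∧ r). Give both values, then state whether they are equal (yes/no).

q ∨ r = e|fgh, so p ∧ (q ∨ r) = eh|fg ∧ e|fgh = e|fg|h.
p ∧ q = e|f|g|h and p ∧ r = e|f|g|h, so (p ∧ q) ∨ (p ∧ r) = e|f|g|h ∨ e|f|g|h = e|f|g|h.
Equal: no.

e|fg|h; e|f|g|h; no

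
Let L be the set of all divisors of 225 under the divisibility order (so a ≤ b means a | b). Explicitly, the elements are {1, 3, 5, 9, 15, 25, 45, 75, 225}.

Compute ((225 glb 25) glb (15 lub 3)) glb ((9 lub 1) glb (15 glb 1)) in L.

1

225 ∧ 25 = 25
15 ∨ 3 = 15
25 ∧ 15 = 5
9 ∨ 1 = 9
15 ∧ 1 = 1
9 ∧ 1 = 1
5 ∧ 1 = 1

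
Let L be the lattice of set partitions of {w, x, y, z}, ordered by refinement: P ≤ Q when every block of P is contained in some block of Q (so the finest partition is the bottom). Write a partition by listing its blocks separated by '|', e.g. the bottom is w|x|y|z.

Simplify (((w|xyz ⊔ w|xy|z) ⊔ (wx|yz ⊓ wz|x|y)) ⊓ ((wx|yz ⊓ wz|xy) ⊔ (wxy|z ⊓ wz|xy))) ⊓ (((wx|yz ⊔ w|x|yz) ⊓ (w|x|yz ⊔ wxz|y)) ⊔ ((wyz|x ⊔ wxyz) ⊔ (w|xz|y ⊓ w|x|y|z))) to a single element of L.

w|xy|z

w|xyz ∨ w|xy|z = w|xyz
wx|yz ∧ wz|x|y = w|x|y|z
w|xyz ∨ w|x|y|z = w|xyz
wx|yz ∧ wz|xy = w|x|y|z
wxy|z ∧ wz|xy = w|xy|z
w|x|y|z ∨ w|xy|z = w|xy|z
w|xyz ∧ w|xy|z = w|xy|z
wx|yz ∨ w|x|yz = wx|yz
w|x|yz ∨ wxz|y = wxyz
wx|yz ∧ wxyz = wx|yz
wyz|x ∨ wxyz = wxyz
w|xz|y ∧ w|x|y|z = w|x|y|z
wxyz ∨ w|x|y|z = wxyz
wx|yz ∨ wxyz = wxyz
w|xy|z ∧ wxyz = w|xy|z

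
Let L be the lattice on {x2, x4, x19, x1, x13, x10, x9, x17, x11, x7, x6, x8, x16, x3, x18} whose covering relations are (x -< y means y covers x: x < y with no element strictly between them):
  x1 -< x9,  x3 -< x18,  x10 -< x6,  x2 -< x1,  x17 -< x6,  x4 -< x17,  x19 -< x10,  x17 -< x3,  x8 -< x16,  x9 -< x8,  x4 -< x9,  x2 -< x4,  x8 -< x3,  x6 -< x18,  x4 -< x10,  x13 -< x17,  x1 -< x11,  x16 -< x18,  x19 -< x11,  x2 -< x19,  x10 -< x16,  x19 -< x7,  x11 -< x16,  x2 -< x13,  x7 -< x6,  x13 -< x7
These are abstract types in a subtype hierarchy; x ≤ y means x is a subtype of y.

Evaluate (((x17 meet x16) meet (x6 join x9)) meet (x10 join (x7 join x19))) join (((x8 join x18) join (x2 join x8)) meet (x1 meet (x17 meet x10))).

x17 ∧ x16 = x4
x6 ∨ x9 = x18
x4 ∧ x18 = x4
x7 ∨ x19 = x7
x10 ∨ x7 = x6
x4 ∧ x6 = x4
x8 ∨ x18 = x18
x2 ∨ x8 = x8
x18 ∨ x8 = x18
x17 ∧ x10 = x4
x1 ∧ x4 = x2
x18 ∧ x2 = x2
x4 ∨ x2 = x4

x4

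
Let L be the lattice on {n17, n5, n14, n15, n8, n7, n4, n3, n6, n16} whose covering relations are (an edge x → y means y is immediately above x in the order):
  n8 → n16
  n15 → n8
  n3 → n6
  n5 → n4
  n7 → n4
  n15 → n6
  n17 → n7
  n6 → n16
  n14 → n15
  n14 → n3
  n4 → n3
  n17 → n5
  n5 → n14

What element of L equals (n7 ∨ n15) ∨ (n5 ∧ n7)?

n6

n7 ∨ n15 = n6
n5 ∧ n7 = n17
n6 ∨ n17 = n6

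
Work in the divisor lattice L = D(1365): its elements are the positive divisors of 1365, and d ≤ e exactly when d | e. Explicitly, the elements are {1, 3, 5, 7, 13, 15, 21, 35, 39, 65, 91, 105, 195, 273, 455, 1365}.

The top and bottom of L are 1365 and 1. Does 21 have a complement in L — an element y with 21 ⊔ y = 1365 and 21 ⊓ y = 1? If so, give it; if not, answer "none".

Need y with 21 ∨ y = 1365 and 21 ∧ y = 1.
Checking each element gives: 65.

65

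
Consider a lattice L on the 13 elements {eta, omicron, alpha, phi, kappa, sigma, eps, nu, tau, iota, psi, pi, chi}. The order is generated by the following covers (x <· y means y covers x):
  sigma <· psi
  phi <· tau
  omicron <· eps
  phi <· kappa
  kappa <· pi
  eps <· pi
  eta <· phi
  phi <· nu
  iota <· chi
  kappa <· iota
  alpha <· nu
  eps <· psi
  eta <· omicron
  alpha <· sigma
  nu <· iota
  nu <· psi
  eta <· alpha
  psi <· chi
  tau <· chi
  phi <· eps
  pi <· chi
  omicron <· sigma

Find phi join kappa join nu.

iota

Common upper bounds of {phi, kappa, nu}: chi, iota.
The least among these is iota.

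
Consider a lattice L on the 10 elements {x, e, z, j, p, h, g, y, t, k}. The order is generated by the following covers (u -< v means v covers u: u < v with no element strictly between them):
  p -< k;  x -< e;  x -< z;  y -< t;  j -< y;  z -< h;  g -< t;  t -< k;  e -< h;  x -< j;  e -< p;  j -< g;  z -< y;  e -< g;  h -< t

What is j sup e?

g

Common upper bounds of {j, e}: g, k, t.
The least among these is g.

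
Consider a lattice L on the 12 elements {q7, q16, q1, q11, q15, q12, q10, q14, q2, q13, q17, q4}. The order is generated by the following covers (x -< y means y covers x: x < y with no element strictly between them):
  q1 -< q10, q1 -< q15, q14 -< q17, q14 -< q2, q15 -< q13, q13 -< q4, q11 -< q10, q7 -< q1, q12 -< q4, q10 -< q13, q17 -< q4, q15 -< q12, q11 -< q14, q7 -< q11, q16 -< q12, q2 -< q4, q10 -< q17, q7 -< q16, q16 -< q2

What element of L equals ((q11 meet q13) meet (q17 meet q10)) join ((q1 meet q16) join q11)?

q11 ∧ q13 = q11
q17 ∧ q10 = q10
q11 ∧ q10 = q11
q1 ∧ q16 = q7
q7 ∨ q11 = q11
q11 ∨ q11 = q11

q11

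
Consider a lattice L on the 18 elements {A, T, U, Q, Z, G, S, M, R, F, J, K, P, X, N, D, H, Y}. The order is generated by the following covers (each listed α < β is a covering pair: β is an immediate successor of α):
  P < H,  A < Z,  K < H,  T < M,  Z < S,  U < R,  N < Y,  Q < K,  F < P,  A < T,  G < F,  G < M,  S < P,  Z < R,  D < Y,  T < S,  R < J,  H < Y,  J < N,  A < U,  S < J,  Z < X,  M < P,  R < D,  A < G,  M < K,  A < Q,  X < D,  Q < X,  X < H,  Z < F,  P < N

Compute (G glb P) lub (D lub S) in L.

G ∧ P = G
D ∨ S = Y
G ∨ Y = Y

Y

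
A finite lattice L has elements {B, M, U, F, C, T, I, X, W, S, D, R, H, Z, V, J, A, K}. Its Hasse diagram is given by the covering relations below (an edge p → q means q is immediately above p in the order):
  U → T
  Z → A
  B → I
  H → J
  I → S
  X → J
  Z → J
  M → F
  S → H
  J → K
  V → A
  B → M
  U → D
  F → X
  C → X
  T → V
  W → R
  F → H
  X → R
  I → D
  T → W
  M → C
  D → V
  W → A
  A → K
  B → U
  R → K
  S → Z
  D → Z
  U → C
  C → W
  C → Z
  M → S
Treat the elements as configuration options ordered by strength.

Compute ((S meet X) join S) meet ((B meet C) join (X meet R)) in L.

M

S ∧ X = M
M ∨ S = S
B ∧ C = B
X ∧ R = X
B ∨ X = X
S ∧ X = M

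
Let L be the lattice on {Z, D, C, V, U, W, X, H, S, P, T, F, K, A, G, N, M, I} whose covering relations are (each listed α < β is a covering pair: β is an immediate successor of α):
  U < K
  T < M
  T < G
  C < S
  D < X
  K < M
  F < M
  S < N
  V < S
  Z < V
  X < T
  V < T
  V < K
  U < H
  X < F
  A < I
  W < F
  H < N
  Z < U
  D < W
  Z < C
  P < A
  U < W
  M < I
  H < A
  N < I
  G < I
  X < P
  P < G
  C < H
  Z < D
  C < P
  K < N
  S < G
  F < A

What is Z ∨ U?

U

Common upper bounds of {Z, U}: A, F, H, I, K, M, N, U, W.
The least among these is U.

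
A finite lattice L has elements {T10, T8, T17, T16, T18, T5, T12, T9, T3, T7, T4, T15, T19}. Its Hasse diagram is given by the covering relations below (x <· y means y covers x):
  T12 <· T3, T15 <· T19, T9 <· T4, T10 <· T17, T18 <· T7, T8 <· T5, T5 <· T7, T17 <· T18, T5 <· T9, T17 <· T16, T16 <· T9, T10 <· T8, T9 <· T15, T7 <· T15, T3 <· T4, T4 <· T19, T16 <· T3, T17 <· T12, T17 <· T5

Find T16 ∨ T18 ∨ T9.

Common upper bounds of {T16, T18, T9}: T15, T19.
The least among these is T15.

T15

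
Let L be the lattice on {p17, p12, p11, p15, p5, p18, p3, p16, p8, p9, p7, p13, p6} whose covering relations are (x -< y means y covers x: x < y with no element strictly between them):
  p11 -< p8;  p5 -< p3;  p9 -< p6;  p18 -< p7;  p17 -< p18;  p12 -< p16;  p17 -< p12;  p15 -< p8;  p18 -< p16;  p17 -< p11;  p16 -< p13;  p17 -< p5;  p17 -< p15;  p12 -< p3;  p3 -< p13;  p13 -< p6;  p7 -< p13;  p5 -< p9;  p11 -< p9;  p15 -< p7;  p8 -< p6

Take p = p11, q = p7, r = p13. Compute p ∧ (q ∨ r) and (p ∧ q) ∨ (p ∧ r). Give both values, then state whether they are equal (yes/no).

p17; p17; yes

q ∨ r = p13, so p ∧ (q ∨ r) = p11 ∧ p13 = p17.
p ∧ q = p17 and p ∧ r = p17, so (p ∧ q) ∨ (p ∧ r) = p17 ∨ p17 = p17.
Equal: yes.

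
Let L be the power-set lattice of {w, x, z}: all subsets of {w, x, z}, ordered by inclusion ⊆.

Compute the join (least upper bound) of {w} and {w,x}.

Common upper bounds of {{w}, {w,x}}: {w,x,z}, {w,x}.
The least among these is {w,x}.

{w,x}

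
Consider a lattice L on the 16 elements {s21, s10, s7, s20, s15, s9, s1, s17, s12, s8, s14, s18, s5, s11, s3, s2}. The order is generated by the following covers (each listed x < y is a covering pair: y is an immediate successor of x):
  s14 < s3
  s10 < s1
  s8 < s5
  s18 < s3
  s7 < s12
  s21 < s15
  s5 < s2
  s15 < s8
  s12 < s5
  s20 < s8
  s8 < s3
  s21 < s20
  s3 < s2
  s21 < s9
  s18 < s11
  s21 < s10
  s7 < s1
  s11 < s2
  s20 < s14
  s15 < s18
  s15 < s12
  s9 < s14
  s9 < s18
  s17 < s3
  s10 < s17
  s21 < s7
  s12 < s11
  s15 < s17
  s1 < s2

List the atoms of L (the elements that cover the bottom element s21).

The atoms are exactly the elements that cover s21: s10, s15, s20, s7, s9.

s10, s15, s20, s7, s9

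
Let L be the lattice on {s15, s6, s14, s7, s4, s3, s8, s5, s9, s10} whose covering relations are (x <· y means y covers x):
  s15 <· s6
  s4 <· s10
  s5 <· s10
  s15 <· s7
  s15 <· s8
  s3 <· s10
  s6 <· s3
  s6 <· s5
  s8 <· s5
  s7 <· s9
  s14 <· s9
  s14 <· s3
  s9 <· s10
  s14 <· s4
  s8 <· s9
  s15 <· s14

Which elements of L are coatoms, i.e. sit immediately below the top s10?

The coatoms are exactly the elements covered by s10: s3, s4, s5, s9.

s3, s4, s5, s9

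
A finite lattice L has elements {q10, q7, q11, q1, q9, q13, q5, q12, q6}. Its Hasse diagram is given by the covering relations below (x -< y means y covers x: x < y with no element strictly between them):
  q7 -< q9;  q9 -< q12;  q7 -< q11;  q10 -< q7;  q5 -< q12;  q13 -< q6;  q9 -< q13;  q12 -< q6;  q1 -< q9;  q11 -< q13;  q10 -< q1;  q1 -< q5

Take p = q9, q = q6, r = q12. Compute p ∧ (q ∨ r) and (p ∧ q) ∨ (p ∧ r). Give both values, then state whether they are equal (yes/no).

q ∨ r = q6, so p ∧ (q ∨ r) = q9 ∧ q6 = q9.
p ∧ q = q9 and p ∧ r = q9, so (p ∧ q) ∨ (p ∧ r) = q9 ∨ q9 = q9.
Equal: yes.

q9; q9; yes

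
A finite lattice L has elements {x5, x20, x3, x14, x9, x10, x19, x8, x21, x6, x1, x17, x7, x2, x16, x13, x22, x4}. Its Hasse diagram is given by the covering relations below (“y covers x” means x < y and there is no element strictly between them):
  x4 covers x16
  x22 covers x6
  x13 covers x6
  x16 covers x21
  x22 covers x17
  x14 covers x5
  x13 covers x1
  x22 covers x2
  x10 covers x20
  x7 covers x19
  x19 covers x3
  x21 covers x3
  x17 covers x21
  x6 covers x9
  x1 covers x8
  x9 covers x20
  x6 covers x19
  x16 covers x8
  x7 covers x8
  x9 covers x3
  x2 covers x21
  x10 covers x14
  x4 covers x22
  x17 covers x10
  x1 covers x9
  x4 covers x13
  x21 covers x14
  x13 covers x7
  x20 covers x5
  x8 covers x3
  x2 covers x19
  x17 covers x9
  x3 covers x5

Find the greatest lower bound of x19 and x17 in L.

Common lower bounds of {x19, x17}: x3, x5.
The greatest among these is x3.

x3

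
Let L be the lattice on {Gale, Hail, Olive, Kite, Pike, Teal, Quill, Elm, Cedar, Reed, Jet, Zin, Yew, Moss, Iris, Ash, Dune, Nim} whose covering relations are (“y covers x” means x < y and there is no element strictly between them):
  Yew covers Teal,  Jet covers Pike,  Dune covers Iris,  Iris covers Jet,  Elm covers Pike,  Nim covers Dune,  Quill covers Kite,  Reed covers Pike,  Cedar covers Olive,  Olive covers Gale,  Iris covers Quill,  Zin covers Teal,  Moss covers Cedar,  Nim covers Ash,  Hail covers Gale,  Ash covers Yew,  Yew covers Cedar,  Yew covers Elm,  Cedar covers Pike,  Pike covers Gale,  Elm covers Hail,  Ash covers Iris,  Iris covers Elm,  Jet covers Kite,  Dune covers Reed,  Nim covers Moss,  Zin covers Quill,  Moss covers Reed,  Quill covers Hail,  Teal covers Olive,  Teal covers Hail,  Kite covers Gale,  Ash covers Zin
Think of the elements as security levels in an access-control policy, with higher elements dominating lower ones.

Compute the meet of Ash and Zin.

Common lower bounds of {Ash, Zin}: Gale, Hail, Kite, Olive, Quill, Teal, Zin.
The greatest among these is Zin.

Zin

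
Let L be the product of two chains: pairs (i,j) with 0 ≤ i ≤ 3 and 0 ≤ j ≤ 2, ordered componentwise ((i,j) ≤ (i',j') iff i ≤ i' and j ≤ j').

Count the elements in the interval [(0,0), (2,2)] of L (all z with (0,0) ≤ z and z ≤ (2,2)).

9

The interval [(0,0), (2,2)] = {(0,0), (0,1), (0,2), (1,0), (1,1), (1,2), (2,0), (2,1), (2,2)}, which has 9 elements.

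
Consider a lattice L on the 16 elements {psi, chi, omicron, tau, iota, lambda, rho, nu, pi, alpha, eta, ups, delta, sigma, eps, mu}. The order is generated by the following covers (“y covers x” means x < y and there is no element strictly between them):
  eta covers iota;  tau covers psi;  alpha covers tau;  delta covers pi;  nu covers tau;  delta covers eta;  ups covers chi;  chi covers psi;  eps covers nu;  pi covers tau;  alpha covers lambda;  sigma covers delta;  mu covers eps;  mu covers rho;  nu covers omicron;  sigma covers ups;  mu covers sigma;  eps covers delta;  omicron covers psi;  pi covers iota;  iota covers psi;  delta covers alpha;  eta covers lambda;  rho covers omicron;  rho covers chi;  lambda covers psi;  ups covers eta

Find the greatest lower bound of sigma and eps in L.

delta

Common lower bounds of {sigma, eps}: alpha, delta, eta, iota, lambda, pi, psi, tau.
The greatest among these is delta.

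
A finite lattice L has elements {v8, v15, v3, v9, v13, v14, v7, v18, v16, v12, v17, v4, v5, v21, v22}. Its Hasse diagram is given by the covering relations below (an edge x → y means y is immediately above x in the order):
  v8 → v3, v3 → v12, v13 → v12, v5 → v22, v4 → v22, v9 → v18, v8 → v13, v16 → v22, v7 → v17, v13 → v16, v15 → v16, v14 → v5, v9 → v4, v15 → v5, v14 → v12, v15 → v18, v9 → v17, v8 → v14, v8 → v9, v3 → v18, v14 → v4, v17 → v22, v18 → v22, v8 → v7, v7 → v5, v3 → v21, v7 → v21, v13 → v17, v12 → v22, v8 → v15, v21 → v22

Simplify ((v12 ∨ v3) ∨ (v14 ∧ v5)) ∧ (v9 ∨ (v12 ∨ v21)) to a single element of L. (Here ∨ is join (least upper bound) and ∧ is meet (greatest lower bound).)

v12

v12 ∨ v3 = v12
v14 ∧ v5 = v14
v12 ∨ v14 = v12
v12 ∨ v21 = v22
v9 ∨ v22 = v22
v12 ∧ v22 = v12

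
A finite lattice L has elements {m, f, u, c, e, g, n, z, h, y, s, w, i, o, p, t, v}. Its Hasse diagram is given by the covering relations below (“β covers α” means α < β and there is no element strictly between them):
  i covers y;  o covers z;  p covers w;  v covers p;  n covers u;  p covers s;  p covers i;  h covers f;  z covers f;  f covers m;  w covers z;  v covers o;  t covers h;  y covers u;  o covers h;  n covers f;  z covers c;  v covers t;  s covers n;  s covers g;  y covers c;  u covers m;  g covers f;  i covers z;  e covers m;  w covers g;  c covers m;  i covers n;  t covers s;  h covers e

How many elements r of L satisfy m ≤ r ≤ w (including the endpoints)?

6

The interval [m, w] = {c, f, g, m, w, z}, which has 6 elements.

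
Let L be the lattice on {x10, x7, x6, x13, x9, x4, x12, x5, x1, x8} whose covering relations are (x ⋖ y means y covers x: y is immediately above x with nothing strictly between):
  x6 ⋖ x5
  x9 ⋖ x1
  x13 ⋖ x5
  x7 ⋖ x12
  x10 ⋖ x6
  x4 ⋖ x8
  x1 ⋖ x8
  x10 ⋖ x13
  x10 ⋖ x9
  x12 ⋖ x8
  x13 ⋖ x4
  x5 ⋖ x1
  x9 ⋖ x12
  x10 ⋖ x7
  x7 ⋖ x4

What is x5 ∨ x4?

x8

Common upper bounds of {x5, x4}: x8.
The least among these is x8.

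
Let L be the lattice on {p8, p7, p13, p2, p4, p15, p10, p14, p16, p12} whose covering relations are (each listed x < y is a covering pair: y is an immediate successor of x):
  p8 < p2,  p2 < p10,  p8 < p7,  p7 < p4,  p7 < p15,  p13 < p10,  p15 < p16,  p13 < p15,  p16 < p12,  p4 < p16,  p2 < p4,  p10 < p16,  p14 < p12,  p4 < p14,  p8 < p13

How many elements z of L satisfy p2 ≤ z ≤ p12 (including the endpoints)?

6

The interval [p2, p12] = {p10, p12, p14, p16, p2, p4}, which has 6 elements.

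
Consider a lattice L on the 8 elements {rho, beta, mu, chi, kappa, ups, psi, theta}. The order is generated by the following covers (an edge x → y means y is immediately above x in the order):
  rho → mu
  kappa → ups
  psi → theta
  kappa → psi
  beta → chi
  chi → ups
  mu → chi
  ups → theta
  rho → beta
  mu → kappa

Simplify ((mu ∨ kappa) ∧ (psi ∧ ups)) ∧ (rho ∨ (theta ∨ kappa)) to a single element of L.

mu ∨ kappa = kappa
psi ∧ ups = kappa
kappa ∧ kappa = kappa
theta ∨ kappa = theta
rho ∨ theta = theta
kappa ∧ theta = kappa

kappa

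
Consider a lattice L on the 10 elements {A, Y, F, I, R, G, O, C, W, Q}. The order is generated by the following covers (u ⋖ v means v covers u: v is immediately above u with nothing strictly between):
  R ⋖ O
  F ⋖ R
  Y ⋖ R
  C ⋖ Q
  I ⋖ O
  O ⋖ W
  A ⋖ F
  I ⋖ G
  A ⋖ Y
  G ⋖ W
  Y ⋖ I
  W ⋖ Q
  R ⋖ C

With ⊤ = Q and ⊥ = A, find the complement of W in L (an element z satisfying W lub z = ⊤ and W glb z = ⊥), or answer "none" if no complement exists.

For every candidate z, either W ∨ z ≠ Q or W ∧ z ≠ A; no complement exists.

none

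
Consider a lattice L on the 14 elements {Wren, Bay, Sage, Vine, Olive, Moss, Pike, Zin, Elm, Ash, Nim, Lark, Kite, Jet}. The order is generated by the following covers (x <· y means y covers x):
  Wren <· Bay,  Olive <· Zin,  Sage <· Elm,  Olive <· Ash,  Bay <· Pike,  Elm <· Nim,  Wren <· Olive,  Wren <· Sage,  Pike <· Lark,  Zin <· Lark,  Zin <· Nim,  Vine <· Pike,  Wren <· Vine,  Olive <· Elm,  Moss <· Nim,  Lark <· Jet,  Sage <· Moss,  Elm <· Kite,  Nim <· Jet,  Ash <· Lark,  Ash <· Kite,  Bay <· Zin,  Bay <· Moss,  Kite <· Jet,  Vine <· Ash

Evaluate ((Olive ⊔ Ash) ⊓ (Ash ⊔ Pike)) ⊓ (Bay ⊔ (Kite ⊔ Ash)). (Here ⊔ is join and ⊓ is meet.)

Ash

Olive ∨ Ash = Ash
Ash ∨ Pike = Lark
Ash ∧ Lark = Ash
Kite ∨ Ash = Kite
Bay ∨ Kite = Jet
Ash ∧ Jet = Ash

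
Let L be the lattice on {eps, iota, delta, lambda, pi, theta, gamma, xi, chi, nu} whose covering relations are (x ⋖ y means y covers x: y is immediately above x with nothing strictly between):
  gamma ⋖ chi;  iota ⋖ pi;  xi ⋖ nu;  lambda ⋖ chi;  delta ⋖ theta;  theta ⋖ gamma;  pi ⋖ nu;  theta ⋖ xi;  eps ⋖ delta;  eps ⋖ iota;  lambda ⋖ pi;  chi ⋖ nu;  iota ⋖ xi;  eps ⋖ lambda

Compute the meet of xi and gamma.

Common lower bounds of {xi, gamma}: delta, eps, theta.
The greatest among these is theta.

theta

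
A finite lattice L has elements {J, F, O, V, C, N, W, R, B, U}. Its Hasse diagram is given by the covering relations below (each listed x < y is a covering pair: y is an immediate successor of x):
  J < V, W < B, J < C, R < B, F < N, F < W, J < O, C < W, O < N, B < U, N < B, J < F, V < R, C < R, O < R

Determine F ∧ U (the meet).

F

Common lower bounds of {F, U}: F, J.
The greatest among these is F.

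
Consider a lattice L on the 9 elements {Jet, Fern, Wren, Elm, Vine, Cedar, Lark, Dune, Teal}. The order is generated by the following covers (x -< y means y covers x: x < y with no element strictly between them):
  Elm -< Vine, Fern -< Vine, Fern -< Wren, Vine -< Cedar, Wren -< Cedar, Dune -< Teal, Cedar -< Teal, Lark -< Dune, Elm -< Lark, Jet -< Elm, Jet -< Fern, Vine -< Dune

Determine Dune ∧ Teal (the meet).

Dune

Common lower bounds of {Dune, Teal}: Dune, Elm, Fern, Jet, Lark, Vine.
The greatest among these is Dune.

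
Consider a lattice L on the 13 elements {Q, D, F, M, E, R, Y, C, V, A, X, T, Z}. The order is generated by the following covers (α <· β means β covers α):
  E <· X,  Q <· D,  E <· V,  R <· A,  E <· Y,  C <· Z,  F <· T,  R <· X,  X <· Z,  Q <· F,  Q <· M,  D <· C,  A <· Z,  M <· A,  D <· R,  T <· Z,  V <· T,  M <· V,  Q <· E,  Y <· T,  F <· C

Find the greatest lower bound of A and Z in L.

A

Common lower bounds of {A, Z}: A, D, M, Q, R.
The greatest among these is A.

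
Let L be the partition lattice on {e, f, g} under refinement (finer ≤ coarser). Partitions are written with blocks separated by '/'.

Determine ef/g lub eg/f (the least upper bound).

efg

The join of ef/g and eg/f merges any blocks that overlap across the partitions, giving efg.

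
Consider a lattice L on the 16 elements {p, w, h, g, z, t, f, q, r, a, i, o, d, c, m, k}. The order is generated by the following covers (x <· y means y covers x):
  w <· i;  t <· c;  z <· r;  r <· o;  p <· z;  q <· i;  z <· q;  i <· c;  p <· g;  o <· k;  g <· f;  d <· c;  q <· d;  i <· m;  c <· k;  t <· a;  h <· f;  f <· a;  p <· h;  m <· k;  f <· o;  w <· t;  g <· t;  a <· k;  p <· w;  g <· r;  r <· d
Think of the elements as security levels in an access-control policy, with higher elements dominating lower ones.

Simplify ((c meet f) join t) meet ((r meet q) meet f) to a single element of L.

c ∧ f = g
g ∨ t = t
r ∧ q = z
z ∧ f = p
t ∧ p = p

p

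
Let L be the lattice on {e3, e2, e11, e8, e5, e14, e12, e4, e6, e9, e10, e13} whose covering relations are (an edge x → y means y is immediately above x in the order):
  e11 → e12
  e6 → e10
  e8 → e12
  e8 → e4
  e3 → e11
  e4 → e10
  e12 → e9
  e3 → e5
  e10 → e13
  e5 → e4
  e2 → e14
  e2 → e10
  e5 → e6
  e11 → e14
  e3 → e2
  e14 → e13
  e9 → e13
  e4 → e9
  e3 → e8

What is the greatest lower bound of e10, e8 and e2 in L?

e3

Common lower bounds of {e10, e8, e2}: e3.
The greatest among these is e3.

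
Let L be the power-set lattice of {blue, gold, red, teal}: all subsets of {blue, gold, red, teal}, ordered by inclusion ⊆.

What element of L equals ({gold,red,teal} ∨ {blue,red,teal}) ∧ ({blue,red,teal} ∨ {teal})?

{gold,red,teal} ∨ {blue,red,teal} = {blue,gold,red,teal}
{blue,red,teal} ∨ {teal} = {blue,red,teal}
{blue,gold,red,teal} ∧ {blue,red,teal} = {blue,red,teal}

{blue,red,teal}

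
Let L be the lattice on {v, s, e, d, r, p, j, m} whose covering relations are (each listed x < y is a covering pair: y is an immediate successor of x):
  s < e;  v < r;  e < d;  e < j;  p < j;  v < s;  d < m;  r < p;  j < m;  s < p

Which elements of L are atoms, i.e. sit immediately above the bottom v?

The atoms are exactly the elements that cover v: r, s.

r, s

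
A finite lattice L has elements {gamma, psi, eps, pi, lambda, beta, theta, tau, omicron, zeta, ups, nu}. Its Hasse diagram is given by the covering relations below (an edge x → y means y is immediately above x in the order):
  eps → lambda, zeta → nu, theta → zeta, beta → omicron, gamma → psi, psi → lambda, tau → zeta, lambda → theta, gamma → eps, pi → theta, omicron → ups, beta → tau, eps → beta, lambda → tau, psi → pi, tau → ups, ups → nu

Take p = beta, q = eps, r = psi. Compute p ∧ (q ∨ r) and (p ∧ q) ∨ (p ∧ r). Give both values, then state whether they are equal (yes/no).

q ∨ r = lambda, so p ∧ (q ∨ r) = beta ∧ lambda = eps.
p ∧ q = eps and p ∧ r = gamma, so (p ∧ q) ∨ (p ∧ r) = eps ∨ gamma = eps.
Equal: yes.

eps; eps; yes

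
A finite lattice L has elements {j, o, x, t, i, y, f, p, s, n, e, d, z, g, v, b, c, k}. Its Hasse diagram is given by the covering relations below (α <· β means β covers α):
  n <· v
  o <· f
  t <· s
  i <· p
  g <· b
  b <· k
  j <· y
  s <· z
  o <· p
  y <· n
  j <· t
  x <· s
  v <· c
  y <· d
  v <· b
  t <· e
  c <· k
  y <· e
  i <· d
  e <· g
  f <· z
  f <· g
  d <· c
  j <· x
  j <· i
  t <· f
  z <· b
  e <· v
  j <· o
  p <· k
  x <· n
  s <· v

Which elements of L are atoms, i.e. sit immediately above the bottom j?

i, o, t, x, y

The atoms are exactly the elements that cover j: i, o, t, x, y.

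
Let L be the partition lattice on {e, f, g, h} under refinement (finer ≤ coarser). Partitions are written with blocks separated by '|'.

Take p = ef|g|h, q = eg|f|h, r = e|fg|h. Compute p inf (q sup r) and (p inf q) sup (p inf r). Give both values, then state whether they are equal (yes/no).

ef|g|h; e|f|g|h; no

q sup r = efg|h, so p inf (q sup r) = ef|g|h inf efg|h = ef|g|h.
p inf q = e|f|g|h and p inf r = e|f|g|h, so (p inf q) sup (p inf r) = e|f|g|h sup e|f|g|h = e|f|g|h.
Equal: no.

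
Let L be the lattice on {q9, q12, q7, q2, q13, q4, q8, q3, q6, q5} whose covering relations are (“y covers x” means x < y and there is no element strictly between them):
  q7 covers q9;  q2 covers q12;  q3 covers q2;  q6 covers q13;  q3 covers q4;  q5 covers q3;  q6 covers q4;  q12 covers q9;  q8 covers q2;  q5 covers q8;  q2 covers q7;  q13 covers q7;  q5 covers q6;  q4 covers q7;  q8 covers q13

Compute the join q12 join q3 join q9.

Common upper bounds of {q12, q3, q9}: q3, q5.
The least among these is q3.

q3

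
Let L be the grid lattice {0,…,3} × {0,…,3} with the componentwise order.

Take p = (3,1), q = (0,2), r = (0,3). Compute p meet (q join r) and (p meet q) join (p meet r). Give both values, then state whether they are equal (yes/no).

(0,1); (0,1); yes

q join r = (0,3), so p meet (q join r) = (3,1) meet (0,3) = (0,1).
p meet q = (0,1) and p meet r = (0,1), so (p meet q) join (p meet r) = (0,1) join (0,1) = (0,1).
Equal: yes.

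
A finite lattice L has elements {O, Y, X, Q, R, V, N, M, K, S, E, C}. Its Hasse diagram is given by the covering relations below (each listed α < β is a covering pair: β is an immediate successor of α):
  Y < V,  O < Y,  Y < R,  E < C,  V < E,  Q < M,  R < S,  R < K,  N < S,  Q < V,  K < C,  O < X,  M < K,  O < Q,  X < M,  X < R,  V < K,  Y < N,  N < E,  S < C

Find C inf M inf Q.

Q

Common lower bounds of {C, M, Q}: O, Q.
The greatest among these is Q.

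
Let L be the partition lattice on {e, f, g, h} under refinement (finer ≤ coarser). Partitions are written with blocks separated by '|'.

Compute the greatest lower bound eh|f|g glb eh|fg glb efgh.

eh|f|g

The meet (common refinement) of eh|f|g, eh|fg, efgh intersects blocks pairwise, giving eh|f|g.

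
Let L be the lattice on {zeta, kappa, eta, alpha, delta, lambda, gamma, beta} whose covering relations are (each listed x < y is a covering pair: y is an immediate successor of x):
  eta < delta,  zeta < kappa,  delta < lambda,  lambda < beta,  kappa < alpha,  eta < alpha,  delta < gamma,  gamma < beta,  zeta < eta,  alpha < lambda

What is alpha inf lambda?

Common lower bounds of {alpha, lambda}: alpha, eta, kappa, zeta.
The greatest among these is alpha.

alpha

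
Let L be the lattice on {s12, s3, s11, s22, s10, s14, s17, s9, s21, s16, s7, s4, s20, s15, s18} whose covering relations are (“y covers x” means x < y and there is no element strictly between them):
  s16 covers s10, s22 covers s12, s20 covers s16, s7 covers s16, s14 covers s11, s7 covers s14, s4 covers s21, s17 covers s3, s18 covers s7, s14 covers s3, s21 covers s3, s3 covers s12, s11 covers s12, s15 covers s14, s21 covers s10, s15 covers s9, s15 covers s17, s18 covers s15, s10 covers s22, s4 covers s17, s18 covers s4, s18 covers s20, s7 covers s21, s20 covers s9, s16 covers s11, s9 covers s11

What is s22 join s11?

s16

Common upper bounds of {s22, s11}: s16, s18, s20, s7.
The least among these is s16.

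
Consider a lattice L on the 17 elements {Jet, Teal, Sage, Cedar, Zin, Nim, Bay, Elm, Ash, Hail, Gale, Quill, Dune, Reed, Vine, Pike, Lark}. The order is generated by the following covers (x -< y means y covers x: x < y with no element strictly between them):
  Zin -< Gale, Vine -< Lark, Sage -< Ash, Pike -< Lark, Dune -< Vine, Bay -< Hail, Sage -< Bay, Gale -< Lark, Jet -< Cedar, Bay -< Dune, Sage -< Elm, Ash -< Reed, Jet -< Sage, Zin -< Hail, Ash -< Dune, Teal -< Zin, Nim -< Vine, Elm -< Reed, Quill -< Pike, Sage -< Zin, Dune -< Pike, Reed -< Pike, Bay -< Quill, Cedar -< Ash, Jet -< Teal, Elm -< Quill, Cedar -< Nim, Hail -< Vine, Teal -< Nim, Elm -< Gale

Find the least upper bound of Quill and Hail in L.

Common upper bounds of {Quill, Hail}: Lark.
The least among these is Lark.

Lark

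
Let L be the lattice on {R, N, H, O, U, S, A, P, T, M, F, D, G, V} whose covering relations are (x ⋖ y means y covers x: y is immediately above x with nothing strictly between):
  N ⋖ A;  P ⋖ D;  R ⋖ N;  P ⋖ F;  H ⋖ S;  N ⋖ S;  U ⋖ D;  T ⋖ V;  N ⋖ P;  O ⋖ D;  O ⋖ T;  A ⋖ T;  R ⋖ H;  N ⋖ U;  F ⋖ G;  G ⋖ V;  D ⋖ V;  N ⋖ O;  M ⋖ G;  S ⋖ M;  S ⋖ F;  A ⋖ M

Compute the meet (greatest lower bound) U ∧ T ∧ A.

N

Common lower bounds of {U, T, A}: N, R.
The greatest among these is N.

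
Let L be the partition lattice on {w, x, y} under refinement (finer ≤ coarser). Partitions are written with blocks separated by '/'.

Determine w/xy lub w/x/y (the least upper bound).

Common upper bounds of {w/xy, w/x/y}: w/xy, wxy.
The least among these is w/xy.

w/xy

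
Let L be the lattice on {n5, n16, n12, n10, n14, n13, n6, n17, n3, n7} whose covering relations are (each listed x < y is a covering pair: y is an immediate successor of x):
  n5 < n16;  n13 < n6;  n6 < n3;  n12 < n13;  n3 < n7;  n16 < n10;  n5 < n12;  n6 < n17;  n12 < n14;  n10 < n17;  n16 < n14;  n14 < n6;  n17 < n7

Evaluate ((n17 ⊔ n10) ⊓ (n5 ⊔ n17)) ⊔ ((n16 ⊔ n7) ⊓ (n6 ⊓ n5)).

n17 ∨ n10 = n17
n5 ∨ n17 = n17
n17 ∧ n17 = n17
n16 ∨ n7 = n7
n6 ∧ n5 = n5
n7 ∧ n5 = n5
n17 ∨ n5 = n17

n17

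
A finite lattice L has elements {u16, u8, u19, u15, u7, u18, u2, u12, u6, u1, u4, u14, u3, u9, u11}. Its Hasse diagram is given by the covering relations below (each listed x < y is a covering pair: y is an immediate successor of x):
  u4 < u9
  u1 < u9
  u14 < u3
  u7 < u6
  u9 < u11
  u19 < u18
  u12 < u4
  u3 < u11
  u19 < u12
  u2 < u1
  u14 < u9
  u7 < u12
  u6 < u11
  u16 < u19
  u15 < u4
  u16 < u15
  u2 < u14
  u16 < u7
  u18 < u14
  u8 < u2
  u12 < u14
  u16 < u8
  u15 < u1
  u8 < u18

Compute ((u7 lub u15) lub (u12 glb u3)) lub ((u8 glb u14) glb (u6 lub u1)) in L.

u7 ∨ u15 = u4
u12 ∧ u3 = u12
u4 ∨ u12 = u4
u8 ∧ u14 = u8
u6 ∨ u1 = u11
u8 ∧ u11 = u8
u4 ∨ u8 = u9

u9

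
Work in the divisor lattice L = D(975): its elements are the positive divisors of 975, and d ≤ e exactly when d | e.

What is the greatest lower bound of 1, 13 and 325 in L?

In the divisibility order, the meet is the greatest common divisor: gcd(1, 13, 325) = 1.

1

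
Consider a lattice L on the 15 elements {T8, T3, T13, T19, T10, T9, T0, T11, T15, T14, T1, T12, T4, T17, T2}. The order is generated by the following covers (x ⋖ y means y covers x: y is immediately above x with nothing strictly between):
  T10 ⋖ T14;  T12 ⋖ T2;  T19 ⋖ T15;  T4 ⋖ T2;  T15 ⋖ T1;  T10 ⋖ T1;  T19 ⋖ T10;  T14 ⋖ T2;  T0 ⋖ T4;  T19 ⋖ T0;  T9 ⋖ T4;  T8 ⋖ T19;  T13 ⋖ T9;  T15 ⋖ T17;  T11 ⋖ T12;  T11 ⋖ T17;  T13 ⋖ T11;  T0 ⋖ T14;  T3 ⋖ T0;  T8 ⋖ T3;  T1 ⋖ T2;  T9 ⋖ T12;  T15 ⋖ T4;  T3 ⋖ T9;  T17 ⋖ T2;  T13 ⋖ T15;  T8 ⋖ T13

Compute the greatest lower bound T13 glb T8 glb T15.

T8

Common lower bounds of {T13, T8, T15}: T8.
The greatest among these is T8.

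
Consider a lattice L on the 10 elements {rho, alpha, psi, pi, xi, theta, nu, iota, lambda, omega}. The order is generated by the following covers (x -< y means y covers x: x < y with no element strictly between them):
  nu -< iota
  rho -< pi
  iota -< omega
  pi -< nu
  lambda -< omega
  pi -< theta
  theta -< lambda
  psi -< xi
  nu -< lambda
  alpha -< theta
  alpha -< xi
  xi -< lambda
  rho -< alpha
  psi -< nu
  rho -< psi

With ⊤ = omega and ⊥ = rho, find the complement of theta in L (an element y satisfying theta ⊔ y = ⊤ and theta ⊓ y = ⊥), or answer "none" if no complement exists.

For every candidate y, either theta ∨ y ≠ omega or theta ∧ y ≠ rho; no complement exists.

none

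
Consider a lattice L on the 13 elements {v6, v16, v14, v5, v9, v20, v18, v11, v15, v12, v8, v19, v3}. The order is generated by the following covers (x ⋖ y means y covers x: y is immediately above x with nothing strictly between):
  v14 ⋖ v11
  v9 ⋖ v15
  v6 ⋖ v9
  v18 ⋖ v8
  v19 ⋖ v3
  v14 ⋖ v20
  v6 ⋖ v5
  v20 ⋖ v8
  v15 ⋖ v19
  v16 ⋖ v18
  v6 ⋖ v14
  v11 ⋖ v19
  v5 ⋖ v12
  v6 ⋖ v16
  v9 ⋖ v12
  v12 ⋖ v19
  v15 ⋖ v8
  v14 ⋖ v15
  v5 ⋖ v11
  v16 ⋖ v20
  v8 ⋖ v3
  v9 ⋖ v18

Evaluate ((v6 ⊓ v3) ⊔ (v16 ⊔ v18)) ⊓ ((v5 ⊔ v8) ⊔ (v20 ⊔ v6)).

v18

v6 ∧ v3 = v6
v16 ∨ v18 = v18
v6 ∨ v18 = v18
v5 ∨ v8 = v3
v20 ∨ v6 = v20
v3 ∨ v20 = v3
v18 ∧ v3 = v18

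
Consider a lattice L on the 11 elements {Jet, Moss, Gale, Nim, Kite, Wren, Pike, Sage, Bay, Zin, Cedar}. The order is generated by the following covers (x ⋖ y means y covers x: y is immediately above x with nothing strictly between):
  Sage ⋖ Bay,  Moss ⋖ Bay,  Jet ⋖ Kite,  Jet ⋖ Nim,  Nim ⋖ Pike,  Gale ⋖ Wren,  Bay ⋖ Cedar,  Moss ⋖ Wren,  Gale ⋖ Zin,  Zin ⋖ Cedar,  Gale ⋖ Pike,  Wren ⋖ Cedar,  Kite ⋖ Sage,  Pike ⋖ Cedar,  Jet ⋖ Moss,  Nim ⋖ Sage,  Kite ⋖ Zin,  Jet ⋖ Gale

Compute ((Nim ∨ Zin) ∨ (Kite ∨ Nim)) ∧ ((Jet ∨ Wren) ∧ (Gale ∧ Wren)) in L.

Gale

Nim ∨ Zin = Cedar
Kite ∨ Nim = Sage
Cedar ∨ Sage = Cedar
Jet ∨ Wren = Wren
Gale ∧ Wren = Gale
Wren ∧ Gale = Gale
Cedar ∧ Gale = Gale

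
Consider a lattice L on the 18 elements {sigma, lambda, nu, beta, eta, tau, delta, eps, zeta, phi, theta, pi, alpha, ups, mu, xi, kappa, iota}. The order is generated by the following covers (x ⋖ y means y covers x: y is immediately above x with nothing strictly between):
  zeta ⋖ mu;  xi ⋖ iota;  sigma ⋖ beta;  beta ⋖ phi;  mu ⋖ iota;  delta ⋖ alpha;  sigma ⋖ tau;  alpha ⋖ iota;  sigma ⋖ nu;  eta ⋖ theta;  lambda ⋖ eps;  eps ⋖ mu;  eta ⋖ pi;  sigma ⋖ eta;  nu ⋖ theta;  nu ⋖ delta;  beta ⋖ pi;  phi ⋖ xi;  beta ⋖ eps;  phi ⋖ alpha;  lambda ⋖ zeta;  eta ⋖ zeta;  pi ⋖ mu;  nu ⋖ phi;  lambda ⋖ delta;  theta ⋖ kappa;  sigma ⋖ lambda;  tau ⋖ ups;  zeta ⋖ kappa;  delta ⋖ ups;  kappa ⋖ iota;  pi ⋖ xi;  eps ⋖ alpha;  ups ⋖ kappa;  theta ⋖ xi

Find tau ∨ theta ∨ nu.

kappa

Common upper bounds of {tau, theta, nu}: iota, kappa.
The least among these is kappa.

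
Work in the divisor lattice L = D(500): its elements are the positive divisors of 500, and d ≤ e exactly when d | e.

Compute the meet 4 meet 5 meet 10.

In the divisibility order, the meet is the greatest common divisor: gcd(4, 5, 10) = 1.

1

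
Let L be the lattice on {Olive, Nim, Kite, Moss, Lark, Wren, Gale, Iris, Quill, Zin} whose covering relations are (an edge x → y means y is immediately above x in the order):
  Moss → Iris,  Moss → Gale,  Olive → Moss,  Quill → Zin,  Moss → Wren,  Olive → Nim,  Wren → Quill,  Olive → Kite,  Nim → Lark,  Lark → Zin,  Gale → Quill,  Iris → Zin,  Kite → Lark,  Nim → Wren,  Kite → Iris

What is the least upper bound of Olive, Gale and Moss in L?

Gale

Common upper bounds of {Olive, Gale, Moss}: Gale, Quill, Zin.
The least among these is Gale.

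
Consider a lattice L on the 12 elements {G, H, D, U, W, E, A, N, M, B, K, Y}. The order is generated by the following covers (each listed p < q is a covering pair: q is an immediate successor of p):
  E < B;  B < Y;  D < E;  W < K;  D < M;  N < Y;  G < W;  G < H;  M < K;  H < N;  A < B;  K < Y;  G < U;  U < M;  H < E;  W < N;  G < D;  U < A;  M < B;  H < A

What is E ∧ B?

Common lower bounds of {E, B}: D, E, G, H.
The greatest among these is E.

E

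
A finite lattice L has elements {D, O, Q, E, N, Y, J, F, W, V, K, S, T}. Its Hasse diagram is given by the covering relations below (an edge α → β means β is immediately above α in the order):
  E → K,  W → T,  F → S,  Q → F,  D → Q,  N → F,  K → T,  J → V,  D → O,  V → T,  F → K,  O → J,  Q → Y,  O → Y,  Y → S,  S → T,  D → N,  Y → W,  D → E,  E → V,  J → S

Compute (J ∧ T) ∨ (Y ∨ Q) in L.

J ∧ T = J
Y ∨ Q = Y
J ∨ Y = S

S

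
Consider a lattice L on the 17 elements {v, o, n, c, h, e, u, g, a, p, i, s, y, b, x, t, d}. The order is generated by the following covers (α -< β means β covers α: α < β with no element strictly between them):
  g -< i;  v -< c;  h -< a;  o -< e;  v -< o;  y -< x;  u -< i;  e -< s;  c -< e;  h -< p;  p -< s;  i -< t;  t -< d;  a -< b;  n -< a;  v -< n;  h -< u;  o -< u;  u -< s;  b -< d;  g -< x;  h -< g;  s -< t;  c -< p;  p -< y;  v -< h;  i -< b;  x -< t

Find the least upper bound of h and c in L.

p

Common upper bounds of {h, c}: d, p, s, t, x, y.
The least among these is p.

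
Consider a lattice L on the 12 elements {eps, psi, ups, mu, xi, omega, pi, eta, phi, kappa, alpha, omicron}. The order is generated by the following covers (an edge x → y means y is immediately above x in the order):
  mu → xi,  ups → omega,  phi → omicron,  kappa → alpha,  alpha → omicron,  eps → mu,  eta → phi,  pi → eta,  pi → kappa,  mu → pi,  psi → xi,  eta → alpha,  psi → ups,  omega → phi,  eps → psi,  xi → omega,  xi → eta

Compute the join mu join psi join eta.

Common upper bounds of {mu, psi, eta}: alpha, eta, omicron, phi.
The least among these is eta.

eta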